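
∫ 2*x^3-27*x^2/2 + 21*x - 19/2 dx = x^4/2 - 9*x^3/2 + 21*x^2/2 - 19*x/2 + C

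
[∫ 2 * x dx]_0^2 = 4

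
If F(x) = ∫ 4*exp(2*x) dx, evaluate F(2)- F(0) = 2*(-exp(-2) + exp(2))*exp(2)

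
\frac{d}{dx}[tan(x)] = cos(x)^(-2)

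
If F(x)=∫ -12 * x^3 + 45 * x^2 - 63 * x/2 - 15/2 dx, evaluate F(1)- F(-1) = 15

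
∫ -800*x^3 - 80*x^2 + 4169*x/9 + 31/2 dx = -200*x^4 - 80*x^3/3 + 4169*x^2/18 + 31*x/2 + C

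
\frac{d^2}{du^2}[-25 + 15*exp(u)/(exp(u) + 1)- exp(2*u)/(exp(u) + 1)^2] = (-13*exp(3*u) - 4*exp(2*u) + 15*exp(u))/(exp(4*u) + 4*exp(3*u) + 6*exp(2*u) + 4*exp(u) + 1)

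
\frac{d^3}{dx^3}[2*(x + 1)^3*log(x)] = (12*x^3*log(x) + 22*x^3 + 12*x^2 - 6*x + 4)/x^3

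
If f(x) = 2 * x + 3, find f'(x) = 2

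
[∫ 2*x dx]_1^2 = 3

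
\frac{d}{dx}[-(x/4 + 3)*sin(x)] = -x*cos(x)/4 - sin(x)/4 - 3*cos(x)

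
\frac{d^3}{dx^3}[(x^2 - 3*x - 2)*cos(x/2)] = x^2*sin(x/2)/8 - 3*x*sin(x/2)/8 - 3*x*cos(x/2)/2 - 13*sin(x/2)/4 + 9*cos(x/2)/4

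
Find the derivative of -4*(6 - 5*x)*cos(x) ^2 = -20*x*sin(2*x) + 24*sin(2*x) + 20*cos(x)^2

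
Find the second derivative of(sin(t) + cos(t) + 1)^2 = -4*sin(2*t) - 2*sqrt(2)*sin(t + pi/4)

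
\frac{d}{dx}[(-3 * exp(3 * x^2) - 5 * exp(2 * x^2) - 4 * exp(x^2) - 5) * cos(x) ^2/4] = -9*x*exp(3*x^2)*cos(x)^2/2 - 5*x*exp(2*x^2)*cos(x)^2 - 2*x*exp(x^2)*cos(x)^2 + 3*exp(3*x^2)*sin(2*x)/4 + 5*exp(2*x^2)*sin(2*x)/4 + exp(x^2)*sin(2*x) + 5*sin(2*x)/4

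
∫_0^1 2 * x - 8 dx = -7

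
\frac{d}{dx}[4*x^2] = 8*x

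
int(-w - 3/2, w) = -w^2/2 - 3*w/2 + C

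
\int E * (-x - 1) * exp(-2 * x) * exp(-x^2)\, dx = exp(-x^2 - 2*x + 1)/2 + C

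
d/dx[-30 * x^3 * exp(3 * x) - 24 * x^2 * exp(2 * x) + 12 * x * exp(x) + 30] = -90*x^3*exp(3*x) - 90*x^2*exp(3*x) - 48*x^2*exp(2*x) - 48*x*exp(2*x) + 12*x*exp(x) + 12*exp(x)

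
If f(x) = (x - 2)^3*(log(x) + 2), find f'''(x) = (6*x^3*log(x) + 23*x^3 - 12*x^2 - 12*x - 16)/x^3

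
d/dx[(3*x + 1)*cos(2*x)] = -6*x*sin(2*x) - 2*sin(2*x) + 3*cos(2*x)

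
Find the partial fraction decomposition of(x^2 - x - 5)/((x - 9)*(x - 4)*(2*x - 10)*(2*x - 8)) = 77/(100*(x - 4)) + 7/(20*(x - 4)^2) - 15/(16*(x - 5)) + 67/(400*(x - 9))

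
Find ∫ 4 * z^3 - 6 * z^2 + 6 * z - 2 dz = z^4 - 2*z^3 + 3*z^2 - 2*z + C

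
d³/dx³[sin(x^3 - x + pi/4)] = -27*x^6*cos(x^3 - x + pi/4) + 27*x^4*cos(x^3 - x + pi/4) - 54*x^3*sin(x^3 - x + pi/4) - 9*x^2*cos(x^3 - x + pi/4) + 18*x*sin(x^3 - x + pi/4) + 7*cos(x^3 - x + pi/4)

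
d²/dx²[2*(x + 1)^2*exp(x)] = 2*x^2*exp(x) + 12*x*exp(x) + 14*exp(x)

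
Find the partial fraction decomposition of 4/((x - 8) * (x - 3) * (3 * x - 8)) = 9/(4*(3*x - 8)) - 4/(5*(x - 3)) + 1/(20*(x - 8))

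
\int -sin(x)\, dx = cos(x) + C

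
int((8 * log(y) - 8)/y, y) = 4*(log(y) - 1)^2 + C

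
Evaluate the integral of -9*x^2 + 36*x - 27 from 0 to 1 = -12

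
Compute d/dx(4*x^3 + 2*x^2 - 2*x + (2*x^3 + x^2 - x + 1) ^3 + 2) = 72*x^8 + 96*x^7 - 42*x^6 + 6*x^5 + 75*x^4 - 24*x^3 + 9*x^2 + 16*x - 5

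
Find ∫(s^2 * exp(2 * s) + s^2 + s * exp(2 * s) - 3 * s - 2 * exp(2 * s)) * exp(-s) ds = -2*(-s^2 + s + 1)*sinh(s) + C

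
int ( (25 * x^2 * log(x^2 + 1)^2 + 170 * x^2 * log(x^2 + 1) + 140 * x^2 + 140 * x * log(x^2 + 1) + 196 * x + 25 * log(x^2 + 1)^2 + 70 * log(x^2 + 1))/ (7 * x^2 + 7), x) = (5*x + 7)*(5*log(x^2 + 1) + 14)*log(x^2 + 1)/7 + C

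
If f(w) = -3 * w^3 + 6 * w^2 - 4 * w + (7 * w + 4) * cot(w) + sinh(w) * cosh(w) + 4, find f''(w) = -18*w + 14*w*cos(w)/sin(w)^3 + 2*sinh(2*w) + 12 - 14/sin(w)^2 + 8*cos(w)/sin(w)^3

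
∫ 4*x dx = 2*x^2 + C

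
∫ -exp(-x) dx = exp(-x) + C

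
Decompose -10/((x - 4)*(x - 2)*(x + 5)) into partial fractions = -10/(63*(x + 5)) + 5/(7*(x - 2)) - 5/(9*(x - 4))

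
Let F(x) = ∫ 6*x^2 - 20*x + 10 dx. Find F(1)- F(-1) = 24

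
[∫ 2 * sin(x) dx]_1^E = 2*cos(1) - 2*cos(E)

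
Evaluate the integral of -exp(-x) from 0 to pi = -1 + exp(-pi)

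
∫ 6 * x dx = 3*x^2 + C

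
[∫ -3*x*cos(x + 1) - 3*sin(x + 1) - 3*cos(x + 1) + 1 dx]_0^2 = -9*sin(3) + 2 + 3*sin(1)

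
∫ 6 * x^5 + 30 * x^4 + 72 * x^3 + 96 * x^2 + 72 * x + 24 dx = x^6 + 6*x^5 + 18*x^4 + 32*x^3 + 36*x^2 + 24*x + C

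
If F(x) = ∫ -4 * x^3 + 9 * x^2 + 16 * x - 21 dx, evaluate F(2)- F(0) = -2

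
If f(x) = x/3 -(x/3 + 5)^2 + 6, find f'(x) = -2*x/9 - 3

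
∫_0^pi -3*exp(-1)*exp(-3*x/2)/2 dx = -exp(-1) + exp(-3*pi/2 - 1)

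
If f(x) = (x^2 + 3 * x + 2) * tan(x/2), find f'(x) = x^2/(2*cos(x/2)^2) + 2*x*tan(x/2) + 3*x/(2*cos(x/2)^2) + 3*tan(x/2) + cos(x/2)^(-2)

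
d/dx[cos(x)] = -sin(x)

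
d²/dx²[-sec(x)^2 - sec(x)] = -6*tan(x)^4 - 8*tan(x)^2 - 2 + 1/cos(x) - 2/cos(x)^3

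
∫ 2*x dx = x^2 + C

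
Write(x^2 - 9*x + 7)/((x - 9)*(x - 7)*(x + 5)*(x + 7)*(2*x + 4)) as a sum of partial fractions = 17/(640*(x + 7)) - 11/(288*(x + 5)) + 29/(2970*(x + 2)) + 1/(864*(x - 7)) + 1/(1408*(x - 9))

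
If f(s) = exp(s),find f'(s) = exp(s)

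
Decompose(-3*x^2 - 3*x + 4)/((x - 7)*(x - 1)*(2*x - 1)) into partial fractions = 7/(13*(2*x - 1)) + 1/(3*(x - 1)) - 82/(39*(x - 7))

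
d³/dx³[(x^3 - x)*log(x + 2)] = (6*x^3*log(x + 2) + 11*x^3 + 36*x^2*log(x + 2) + 54*x^2 + 72*x*log(x + 2) + 73*x + 48*log(x + 2) + 6)/(x^3 + 6*x^2 + 12*x + 8)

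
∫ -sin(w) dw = cos(w) + C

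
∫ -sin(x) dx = cos(x) + C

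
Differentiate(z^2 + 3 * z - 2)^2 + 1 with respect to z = 4*z^3 + 18*z^2 + 10*z - 12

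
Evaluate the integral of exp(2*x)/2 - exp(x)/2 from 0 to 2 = -exp(2)/2 + 1/4 + exp(4)/4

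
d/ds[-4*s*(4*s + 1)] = -32*s - 4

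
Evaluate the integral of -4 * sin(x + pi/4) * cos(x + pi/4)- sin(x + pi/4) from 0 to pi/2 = -sqrt(2)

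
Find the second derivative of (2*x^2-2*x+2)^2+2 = 48*x^2 - 48*x + 24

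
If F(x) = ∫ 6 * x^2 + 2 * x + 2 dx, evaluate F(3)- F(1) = 64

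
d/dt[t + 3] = 1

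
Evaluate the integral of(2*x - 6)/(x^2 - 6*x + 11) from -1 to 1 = -log(18) + log(6)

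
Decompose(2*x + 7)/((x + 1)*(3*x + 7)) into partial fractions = -7/(4*(3*x + 7)) + 5/(4*(x + 1))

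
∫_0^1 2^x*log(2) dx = 1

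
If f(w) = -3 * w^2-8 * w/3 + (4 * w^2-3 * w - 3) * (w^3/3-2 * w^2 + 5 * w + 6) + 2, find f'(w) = 20*w^4/3 - 36*w^3 + 75*w^2 + 24*w - 107/3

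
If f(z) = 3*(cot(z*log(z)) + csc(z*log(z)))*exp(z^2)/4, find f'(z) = 3*(2*z/tan(z*log(z)) + 2*z/sin(z*log(z)) - log(z)*cos(z*log(z))/sin(z*log(z))^2 - log(z)/sin(z*log(z))^2 - cos(z*log(z))/sin(z*log(z))^2 - 1/sin(z*log(z))^2)*exp(z^2)/4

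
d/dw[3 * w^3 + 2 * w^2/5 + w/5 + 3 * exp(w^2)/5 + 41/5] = 9*w^2 + 6*w*exp(w^2)/5 + 4*w/5 + 1/5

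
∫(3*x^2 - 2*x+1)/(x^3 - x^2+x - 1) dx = log(-3*x^3 + 3*x^2 - 3*x + 3) + C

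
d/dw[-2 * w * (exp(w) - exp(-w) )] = (-2*w*exp(2*w) - 2*w - 2*exp(2*w) + 2)*exp(-w)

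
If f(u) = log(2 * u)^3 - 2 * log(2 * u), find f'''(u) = (6*log(u)^2 - 18*log(u) + 12*log(2)*log(u) - 18*log(2) + 2 + 6*log(2)^2)/u^3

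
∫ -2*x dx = -x^2 + C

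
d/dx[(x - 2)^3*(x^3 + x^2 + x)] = 6*x^5 - 25*x^4 + 28*x^3 - 6*x^2 + 8*x - 8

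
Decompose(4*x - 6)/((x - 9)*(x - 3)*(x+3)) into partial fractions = -1/(4*(x + 3)) - 1/(6*(x - 3)) + 5/(12*(x - 9))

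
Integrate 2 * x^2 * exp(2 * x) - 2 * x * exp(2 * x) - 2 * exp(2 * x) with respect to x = x*(x - 2)*exp(2*x) + C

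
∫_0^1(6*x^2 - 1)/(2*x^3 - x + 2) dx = -log(2) + log(3)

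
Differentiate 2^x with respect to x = 2^x*log(2)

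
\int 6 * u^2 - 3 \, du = 2*u^3 - 3*u + C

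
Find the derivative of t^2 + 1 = 2*t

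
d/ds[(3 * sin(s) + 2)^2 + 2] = 6*(3*sin(s) + 2)*cos(s)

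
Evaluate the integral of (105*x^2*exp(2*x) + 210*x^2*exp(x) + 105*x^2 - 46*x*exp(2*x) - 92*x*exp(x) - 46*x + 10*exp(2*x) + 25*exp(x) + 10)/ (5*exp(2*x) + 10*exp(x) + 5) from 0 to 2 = exp(2)/(1 + exp(2)) + 411/10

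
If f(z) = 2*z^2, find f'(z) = 4*z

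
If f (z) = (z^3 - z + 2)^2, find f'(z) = 6*z^5 - 8*z^3 + 12*z^2 + 2*z - 4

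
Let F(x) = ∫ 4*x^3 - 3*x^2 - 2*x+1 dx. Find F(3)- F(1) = 48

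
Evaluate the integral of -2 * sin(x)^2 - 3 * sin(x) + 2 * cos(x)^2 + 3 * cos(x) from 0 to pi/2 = 0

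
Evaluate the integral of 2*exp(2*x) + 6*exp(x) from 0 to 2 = -16 + (3 + exp(2))^2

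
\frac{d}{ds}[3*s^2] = 6*s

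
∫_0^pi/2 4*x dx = pi^2/2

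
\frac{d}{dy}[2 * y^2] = 4*y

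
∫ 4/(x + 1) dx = 4*log(x + 1) + C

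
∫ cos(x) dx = sin(x) + C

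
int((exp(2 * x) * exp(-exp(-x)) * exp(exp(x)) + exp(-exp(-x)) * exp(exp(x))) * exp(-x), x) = exp(2*sinh(x)) + C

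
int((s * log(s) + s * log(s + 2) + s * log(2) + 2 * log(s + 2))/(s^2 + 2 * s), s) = log(2*s)*log(s + 2) + C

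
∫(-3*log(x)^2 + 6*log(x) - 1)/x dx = -(log(x) - 1)^3 + 2*log(x) + C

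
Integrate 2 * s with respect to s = s^2 + C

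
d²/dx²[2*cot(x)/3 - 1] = 4*cos(x)/(3*sin(x)^3)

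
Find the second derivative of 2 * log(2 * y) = -2/y^2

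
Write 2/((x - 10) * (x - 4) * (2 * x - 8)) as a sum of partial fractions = -1/(36*(x - 4)) - 1/(6*(x - 4)^2) + 1/(36*(x - 10))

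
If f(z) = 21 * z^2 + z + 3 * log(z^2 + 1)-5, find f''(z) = (42*z^4 + 78*z^2 + 48)/(z^4 + 2*z^2 + 1)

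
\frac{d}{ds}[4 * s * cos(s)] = -4*s*sin(s) + 4*cos(s)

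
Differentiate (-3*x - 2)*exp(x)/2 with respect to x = -3*x*exp(x)/2 - 5*exp(x)/2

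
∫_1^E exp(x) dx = -E + exp(E)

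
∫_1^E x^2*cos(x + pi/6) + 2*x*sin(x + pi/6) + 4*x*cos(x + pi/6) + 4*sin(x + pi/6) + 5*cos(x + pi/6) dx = -10*sin(pi/6 + 1) + (1 + (2 + E)^2)*sin(pi/6 + E)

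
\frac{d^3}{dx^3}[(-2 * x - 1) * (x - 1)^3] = 30 - 48*x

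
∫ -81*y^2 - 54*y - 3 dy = -27*y^3 - 27*y^2 - 3*y + C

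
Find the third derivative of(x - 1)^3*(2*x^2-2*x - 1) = 120*x^2 - 192*x + 66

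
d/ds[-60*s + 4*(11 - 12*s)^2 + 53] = 1152*s - 1116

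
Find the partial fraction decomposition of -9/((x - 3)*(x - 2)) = 9/(x - 2) - 9/(x - 3)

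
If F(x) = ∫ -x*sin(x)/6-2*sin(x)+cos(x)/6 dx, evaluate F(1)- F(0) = -2 + 13*cos(1)/6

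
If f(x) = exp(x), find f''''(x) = exp(x)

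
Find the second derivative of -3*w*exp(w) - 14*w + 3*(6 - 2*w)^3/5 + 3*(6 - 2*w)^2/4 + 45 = -3*w*exp(w) - 144*w/5 - 6*exp(w) + 462/5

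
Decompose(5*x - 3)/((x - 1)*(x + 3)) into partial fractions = 9/(2*(x + 3)) + 1/(2*(x - 1))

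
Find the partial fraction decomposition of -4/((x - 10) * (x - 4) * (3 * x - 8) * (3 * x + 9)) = -9/(374*(3*x - 8)) + 4/(4641*(x + 3)) + 1/(126*(x - 4)) - 1/(1287*(x - 10))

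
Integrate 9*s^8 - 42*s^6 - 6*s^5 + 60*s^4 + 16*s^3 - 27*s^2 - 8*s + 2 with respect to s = s^9 - 6*s^7 - s^6 + 12*s^5 + 4*s^4 - 9*s^3 - 4*s^2 + 2*s + C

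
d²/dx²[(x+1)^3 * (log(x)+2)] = (6*x^3*log(x) + 17*x^3 + 6*x^2*log(x) + 21*x^2 + 3*x - 1)/x^2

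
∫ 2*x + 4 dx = x^2 + 4*x + C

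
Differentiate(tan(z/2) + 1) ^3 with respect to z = 3*(tan(z/2) + 1)^2/(2*cos(z/2)^2)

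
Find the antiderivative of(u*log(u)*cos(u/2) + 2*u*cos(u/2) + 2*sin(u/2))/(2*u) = (log(u) + 2)*sin(u/2) + C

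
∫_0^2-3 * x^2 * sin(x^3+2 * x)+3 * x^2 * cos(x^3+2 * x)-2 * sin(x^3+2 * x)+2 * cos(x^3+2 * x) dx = -1 + sin(12) + cos(12)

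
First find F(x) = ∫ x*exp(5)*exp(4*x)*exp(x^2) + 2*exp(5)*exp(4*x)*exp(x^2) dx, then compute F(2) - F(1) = -exp(10)/2 + exp(17)/2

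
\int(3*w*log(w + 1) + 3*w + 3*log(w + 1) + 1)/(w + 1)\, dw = (3*w + 1)*log(w + 1) + C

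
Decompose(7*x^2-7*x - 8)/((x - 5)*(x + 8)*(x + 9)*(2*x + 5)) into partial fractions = -142/(715*(2*x + 5)) - 311/(91*(x + 9)) + 496/(143*(x + 8)) + 22/(455*(x - 5))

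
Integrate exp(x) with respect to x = exp(x) + C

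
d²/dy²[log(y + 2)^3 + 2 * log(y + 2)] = (-3*log(y + 2)^2 + 6*log(y + 2) - 2)/(y^2 + 4*y + 4)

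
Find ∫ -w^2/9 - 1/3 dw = -w^3/27 - w/3 + C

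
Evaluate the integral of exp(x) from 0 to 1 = -1 + E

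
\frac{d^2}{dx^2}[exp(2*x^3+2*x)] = 36*x^4*exp(2*x^3 + 2*x) + 24*x^2*exp(2*x^3 + 2*x) + 12*x*exp(2*x^3 + 2*x) + 4*exp(2*x^3 + 2*x)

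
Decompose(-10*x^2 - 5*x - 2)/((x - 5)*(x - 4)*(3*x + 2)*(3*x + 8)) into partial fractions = 269/(1380*(3*x + 8)) - 1/(51*(3*x + 2)) + 13/(20*(x - 4)) - 277/(391*(x - 5))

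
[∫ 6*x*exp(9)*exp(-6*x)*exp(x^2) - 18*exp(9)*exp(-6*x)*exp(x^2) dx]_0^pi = -3*exp(9) + 3*exp((-3 + pi)^2)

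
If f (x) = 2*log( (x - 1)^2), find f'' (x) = -4/(x^2 - 2*x + 1)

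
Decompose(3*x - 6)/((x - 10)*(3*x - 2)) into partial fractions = 3/(7*(3*x - 2)) + 6/(7*(x - 10))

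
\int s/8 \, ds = s^2/16 + C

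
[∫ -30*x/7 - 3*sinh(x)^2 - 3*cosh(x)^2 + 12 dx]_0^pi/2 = -3*sinh(pi)/2 - 15*pi^2/28 + 6*pi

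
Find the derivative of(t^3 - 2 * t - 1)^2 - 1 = 6*t^5 - 16*t^3 - 6*t^2 + 8*t + 4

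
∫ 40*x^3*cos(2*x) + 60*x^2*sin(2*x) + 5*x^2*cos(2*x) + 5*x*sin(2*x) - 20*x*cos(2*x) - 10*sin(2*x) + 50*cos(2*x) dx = (20*x^3 + 5*x^2/2 - 10*x + 25)*sin(2*x) + C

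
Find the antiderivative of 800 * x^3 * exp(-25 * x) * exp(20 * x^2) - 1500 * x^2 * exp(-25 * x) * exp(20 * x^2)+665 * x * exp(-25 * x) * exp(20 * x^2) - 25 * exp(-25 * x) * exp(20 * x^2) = 5*x*(4*x - 5)*exp(5*x*(4*x - 5)) + C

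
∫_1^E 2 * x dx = -1 + exp(2)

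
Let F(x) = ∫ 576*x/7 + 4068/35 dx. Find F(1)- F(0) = 5508/35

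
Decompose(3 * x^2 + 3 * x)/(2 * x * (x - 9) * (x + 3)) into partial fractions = 1/(4*(x + 3)) + 5/(4*(x - 9))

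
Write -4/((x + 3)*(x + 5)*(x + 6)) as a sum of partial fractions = -4/(3*(x + 6)) + 2/(x + 5) - 2/(3*(x + 3))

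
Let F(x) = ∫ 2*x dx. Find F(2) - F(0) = 4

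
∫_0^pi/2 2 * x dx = pi^2/4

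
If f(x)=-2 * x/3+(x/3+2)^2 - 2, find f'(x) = 2*x/9 + 2/3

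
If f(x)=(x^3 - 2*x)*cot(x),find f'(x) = -x^3/sin(x)^2 + 3*x^2/tan(x) + 2*x/sin(x)^2 - 2/tan(x)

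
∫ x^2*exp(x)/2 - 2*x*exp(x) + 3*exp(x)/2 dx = (x - 3)^2*exp(x)/2 + C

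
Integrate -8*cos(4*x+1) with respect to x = -2*sin(4*x + 1) + C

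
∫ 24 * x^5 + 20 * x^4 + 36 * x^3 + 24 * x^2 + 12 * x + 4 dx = 4*x^6 + 4*x^5 + 9*x^4 + 8*x^3 + 6*x^2 + 4*x + C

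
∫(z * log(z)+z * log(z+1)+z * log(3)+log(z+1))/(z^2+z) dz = log(3*z)*log(z + 1) + C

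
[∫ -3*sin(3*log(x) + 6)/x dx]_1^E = -cos(6) + cos(9)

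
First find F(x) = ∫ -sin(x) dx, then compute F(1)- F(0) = -1 + cos(1)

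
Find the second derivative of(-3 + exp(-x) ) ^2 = (4 - 6*exp(x))*exp(-2*x)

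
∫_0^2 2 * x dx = 4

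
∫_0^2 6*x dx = 12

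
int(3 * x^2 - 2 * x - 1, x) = x^3 - x^2 - x + C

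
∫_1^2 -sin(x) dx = -cos(1) + cos(2)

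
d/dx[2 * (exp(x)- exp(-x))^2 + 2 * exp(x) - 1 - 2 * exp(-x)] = (4*exp(4*x) + 2*exp(3*x) + 2*exp(x) - 4)*exp(-2*x)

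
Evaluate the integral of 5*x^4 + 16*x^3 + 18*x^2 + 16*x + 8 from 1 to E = -27 + (2 + E)^2*(2*E + exp(3))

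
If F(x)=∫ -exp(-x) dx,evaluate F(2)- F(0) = -1 + exp(-2)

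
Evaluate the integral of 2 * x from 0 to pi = pi^2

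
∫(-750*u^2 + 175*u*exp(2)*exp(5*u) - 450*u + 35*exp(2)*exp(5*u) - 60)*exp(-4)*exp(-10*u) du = (5*u + 2)*(3*(5*u + 2)*exp(5*u + 2) - 7*exp(10*u + 4))*exp(-15*u - 6) + C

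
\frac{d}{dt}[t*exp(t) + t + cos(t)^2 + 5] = t*exp(t) + exp(t) - sin(2*t) + 1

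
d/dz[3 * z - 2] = 3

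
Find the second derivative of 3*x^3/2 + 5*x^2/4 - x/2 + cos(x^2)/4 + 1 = -x^2*cos(x^2) + 9*x - sin(x^2)/2 + 5/2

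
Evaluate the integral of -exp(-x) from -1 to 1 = -E + exp(-1)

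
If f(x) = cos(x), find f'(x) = -sin(x)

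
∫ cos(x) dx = sin(x) + C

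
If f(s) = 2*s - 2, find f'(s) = 2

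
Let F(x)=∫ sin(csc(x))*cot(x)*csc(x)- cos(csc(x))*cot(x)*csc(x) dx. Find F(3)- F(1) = sqrt(2)*(-sin(pi/4 + 1/sin(1)) + sin(pi/4 + 1/sin(3)))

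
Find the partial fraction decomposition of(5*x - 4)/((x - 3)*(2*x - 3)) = -7/(3*(2*x - 3)) + 11/(3*(x - 3))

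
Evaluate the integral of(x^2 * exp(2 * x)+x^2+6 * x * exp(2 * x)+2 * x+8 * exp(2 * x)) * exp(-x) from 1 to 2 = -9*E - 16*exp(-2) + 9*exp(-1) + 16*exp(2)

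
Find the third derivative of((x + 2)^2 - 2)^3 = 120*x^3 + 720*x^2 + 1296*x + 672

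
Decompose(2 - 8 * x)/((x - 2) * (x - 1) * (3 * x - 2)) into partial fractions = -15/(2*(3*x - 2)) + 6/(x - 1) - 7/(2*(x - 2))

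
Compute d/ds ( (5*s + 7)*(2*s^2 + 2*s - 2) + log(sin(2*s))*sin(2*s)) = 30*s^2 + 48*s + 2*log(sin(2*s))*cos(2*s) + 2*cos(2*s) + 4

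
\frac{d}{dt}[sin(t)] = cos(t)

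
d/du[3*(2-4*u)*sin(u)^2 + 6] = -12*u*sin(2*u) + 6*sqrt(2)*sin(2*u + pi/4) - 6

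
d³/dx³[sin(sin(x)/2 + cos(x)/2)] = (2*sqrt(2)*sin(x)*cos(x)*cos(sqrt(2)*sin(x + pi/4)/2) + 12*sin(sqrt(2)*sin(x + pi/4)/2)*sin(x + pi/4) - 5*sqrt(2)*cos(sqrt(2)*sin(x + pi/4)/2))*cos(x + pi/4)/8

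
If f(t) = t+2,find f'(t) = 1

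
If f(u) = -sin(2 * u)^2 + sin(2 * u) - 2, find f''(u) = 8*sin(2*u)^2 - 4*sin(2*u) - 8*cos(2*u)^2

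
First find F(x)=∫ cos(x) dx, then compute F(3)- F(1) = -sin(1) + sin(3)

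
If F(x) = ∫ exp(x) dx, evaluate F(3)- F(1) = -E + exp(3)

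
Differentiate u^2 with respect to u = 2*u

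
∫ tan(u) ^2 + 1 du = tan(u) + C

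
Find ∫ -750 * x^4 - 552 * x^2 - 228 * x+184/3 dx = -150*x^5 - 184*x^3 - 114*x^2 + 184*x/3 + C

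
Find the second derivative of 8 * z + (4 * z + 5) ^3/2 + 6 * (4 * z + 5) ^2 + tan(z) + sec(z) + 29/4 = 192*z + 2*tan(z)^3 + 2*tan(z)^2*sec(z) + 2*tan(z) + sec(z) + 432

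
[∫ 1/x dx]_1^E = 1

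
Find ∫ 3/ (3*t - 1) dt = log(3*t - 1) + C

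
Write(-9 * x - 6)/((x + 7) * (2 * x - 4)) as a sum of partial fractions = -19/(6*(x + 7)) - 4/(3*(x - 2))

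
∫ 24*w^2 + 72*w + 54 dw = 8*w^3 + 36*w^2 + 54*w + C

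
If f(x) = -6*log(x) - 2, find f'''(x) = -12/x^3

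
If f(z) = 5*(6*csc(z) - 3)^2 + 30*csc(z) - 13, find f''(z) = 30*(5 - 24/sin(z) - 10/sin(z)^2 + 36/sin(z)^3)/sin(z)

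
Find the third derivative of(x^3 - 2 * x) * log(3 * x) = (6*x^2*log(x) + 6*x^2*log(3) + 11*x^2 + 2)/x^2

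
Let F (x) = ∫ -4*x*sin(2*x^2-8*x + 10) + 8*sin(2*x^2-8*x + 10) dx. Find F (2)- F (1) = cos(2) - cos(4)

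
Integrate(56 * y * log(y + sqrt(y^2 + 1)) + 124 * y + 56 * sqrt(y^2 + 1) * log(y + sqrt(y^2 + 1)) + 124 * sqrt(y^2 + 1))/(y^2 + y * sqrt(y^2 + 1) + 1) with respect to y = 4*(7*log(y + sqrt(y^2 + 1)) + 31)*log(y + sqrt(y^2 + 1)) + C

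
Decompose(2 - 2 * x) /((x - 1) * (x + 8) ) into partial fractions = -2/(x + 8)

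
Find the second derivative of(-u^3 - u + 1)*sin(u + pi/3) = u^3*sin(u + pi/3) - 6*u^2*cos(u + pi/3) - 5*u*sin(u + pi/3) - sin(u + pi/3) - 2*cos(u + pi/3)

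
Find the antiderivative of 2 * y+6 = y^2 + 6*y + C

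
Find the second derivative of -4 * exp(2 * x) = -16*exp(2*x)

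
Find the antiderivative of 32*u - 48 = 16*u^2 - 48*u + C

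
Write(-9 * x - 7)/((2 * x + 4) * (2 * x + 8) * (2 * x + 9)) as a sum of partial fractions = 67/(10*(2*x + 9)) - 29/(8*(x + 4)) + 11/(40*(x + 2))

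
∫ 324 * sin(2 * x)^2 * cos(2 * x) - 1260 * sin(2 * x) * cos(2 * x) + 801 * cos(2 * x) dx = 9*(12*sin(2*x)^2 - 70*sin(2*x) + 89)*sin(2*x)/2 + C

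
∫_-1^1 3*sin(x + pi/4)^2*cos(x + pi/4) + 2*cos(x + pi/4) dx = sqrt(2)*(sin(3) + 11*sin(1))/4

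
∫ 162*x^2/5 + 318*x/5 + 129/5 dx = 54*x^3/5 + 159*x^2/5 + 129*x/5 + C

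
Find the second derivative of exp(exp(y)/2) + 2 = exp(y + exp(y)/2)/2 + exp(2*y + exp(y)/2)/4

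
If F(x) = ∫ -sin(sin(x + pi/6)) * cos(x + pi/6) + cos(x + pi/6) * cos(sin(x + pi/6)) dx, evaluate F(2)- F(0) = -cos(1/2) - sin(1/2) + sin(sin(pi/6 + 2)) + cos(sin(pi/6 + 2))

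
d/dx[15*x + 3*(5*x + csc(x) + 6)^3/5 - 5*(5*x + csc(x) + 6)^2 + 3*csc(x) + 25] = -45*x^2*cot(x)*csc(x) + 225*x^2 - 18*x*cot(x)*csc(x)^2 - 58*x*cot(x)*csc(x) + 90*x*csc(x) + 290*x - 9*cot(x)*csc(x)^3/5 - 58*cot(x)*csc(x)^2/5 - 39*cot(x)*csc(x)/5 + 9*csc(x)^2 + 58*csc(x) + 39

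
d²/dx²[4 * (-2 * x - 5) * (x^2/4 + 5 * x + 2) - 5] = -12*x - 90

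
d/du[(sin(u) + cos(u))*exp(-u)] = -2*exp(-u)*sin(u)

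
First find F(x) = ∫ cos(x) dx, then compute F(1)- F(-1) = 2*sin(1)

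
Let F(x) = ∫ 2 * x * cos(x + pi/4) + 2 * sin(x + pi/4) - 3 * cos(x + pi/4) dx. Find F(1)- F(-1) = sqrt(2)*(-3*sin(1) + 2*cos(1))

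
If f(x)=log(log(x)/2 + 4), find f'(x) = 1/(x*log(x) + 8*x)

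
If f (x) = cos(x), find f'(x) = -sin(x)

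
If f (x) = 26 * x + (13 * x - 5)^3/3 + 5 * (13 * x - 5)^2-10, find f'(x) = 2197*x^2 - 299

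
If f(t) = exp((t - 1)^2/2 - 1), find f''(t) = t^2*exp(t^2/2 - t - 1/2) - 2*t*exp(t^2/2 - t - 1/2) + 2*exp(t^2/2 - t - 1/2)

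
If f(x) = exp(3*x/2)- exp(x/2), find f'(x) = 3*exp(3*x/2)/2 - exp(x/2)/2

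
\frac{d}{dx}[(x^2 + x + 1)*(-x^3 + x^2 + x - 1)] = -5*x^4 + 3*x^2 + 2*x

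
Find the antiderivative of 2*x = x^2 + C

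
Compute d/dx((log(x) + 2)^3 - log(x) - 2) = (3*log(x)^2 + 12*log(x) + 11)/x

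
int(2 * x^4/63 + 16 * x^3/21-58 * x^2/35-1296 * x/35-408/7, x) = 2*x^5/315 + 4*x^4/21 - 58*x^3/105 - 648*x^2/35 - 408*x/7 + C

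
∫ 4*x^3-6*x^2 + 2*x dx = x^4 - 2*x^3 + x^2 + C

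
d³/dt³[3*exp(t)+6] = 3*exp(t)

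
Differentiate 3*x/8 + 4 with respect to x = 3/8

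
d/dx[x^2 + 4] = 2*x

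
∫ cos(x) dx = sin(x) + C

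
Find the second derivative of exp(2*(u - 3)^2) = 16*u^2*exp(2*u^2 - 12*u + 18) - 96*u*exp(2*u^2 - 12*u + 18) + 148*exp(2*u^2 - 12*u + 18)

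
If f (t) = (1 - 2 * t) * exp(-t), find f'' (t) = (5 - 2*t)*exp(-t)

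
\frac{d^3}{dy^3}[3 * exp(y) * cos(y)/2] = -3*sqrt(2)*exp(y)*sin(y + pi/4)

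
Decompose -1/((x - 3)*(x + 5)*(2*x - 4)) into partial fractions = -1/(112*(x + 5)) + 1/(14*(x - 2)) - 1/(16*(x - 3))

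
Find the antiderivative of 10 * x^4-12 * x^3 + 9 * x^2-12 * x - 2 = 2*x^5 - 3*x^4 + 3*x^3 - 6*x^2 - 2*x + C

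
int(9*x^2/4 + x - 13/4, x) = 3*x^3/4 + x^2/2 - 13*x/4 + C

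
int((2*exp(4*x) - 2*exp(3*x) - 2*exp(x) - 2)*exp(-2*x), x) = (-exp(2*x) + exp(x) + 1)^2*exp(-2*x) + C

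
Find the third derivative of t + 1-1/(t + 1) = 6/(t^4 + 4*t^3 + 6*t^2 + 4*t + 1)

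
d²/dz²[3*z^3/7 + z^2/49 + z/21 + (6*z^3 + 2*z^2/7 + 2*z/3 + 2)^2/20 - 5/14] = 54*z^4 + 24*z^3/7 + 1188*z^2/245 + 346*z/35 + 88/441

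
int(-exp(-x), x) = exp(-x) + C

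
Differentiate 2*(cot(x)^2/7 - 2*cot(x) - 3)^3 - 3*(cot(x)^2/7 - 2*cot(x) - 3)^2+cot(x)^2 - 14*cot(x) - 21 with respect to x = -12*cot(x)^7/343 + 60*cot(x)^6/49 - 4128*cot(x)^5/343 + 648*cot(x)^4/49 + 934*cot(x)^3/7 + 170*cot(x)^2 + 1018*cot(x)/7 + 158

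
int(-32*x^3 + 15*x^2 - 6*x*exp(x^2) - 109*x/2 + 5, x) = -8*x^4 + 5*x^3 - 109*x^2/4 + 5*x - 3*exp(x^2) + C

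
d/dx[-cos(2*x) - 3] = 2*sin(2*x)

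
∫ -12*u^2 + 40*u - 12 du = -4*u^3 + 20*u^2 - 12*u + C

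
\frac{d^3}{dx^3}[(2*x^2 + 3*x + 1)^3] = 960*x^3 + 2160*x^2 + 1584*x + 378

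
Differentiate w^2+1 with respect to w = 2*w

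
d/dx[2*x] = 2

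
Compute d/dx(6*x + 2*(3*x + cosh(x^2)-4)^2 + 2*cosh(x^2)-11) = 24*x^2*sinh(x^2) - 28*x*sinh(x^2) + 4*x*sinh(2*x^2) + 36*x + 12*cosh(x^2) - 42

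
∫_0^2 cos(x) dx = sin(2)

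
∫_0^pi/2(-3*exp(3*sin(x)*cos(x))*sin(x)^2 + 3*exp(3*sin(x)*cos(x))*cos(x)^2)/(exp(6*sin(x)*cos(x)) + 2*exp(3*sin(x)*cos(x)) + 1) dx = 0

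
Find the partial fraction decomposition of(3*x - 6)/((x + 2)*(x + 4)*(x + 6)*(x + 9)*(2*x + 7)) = 8/(5*(2*x + 7)) - 1/(35*(x + 9)) + 1/(5*(x + 6)) - 9/(10*(x + 4)) - 1/(14*(x + 2))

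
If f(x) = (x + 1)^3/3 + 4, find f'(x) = x^2 + 2*x + 1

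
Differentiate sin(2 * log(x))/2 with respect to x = cos(2*log(x))/x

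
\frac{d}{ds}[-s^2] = -2*s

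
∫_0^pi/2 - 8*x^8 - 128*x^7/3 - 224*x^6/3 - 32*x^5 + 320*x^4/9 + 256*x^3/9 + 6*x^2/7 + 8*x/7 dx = -3*pi^3*(pi^2/12 + pi/3)^3 + 3*pi*(pi^2/12 + pi/3)/7 + 4*pi^2*(pi^2/12 + pi/3)^2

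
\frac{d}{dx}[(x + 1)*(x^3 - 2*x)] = 4*x^3 + 3*x^2 - 4*x - 2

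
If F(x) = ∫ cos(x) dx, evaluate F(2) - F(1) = -sin(1) + sin(2)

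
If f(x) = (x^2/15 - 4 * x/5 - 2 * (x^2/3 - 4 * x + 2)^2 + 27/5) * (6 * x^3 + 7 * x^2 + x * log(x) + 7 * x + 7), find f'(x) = -28*x^6/3 + 548*x^5/3 - 10*x^4*log(x)/9 - 2578*x^4/3 + 64*x^3*log(x)/3 - 644*x^3/9 - 519*x^2*log(x)/5 - 204*x^2/5 + 312*x*log(x)/5 - 264*x/5 - 13*log(x)/5 + 988/5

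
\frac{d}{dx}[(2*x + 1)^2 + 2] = 8*x + 4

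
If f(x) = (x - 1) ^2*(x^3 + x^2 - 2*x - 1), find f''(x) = 20*x^3 - 12*x^2 - 18*x + 8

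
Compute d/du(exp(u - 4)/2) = exp(u - 4)/2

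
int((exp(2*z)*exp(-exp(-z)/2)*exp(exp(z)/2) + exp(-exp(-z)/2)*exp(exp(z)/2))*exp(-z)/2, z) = exp(sinh(z)) + C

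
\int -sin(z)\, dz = cos(z) + C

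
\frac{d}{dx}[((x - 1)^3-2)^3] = 9*x^8 - 72*x^7 + 252*x^6 - 540*x^5 + 810*x^4 - 864*x^3 + 648*x^2 - 324*x + 81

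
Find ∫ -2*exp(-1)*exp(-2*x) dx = exp(-2*x - 1) + C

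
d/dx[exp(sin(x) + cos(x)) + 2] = sqrt(2)*exp(sin(x))*exp(cos(x))*cos(x + pi/4)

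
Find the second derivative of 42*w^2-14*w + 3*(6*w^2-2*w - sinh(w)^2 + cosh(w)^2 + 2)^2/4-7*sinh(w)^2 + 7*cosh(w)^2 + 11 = 324*w^2 - 108*w + 144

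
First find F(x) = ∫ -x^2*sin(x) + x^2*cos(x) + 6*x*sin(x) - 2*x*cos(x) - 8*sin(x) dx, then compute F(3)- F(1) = cos(3) - sin(1) - cos(1) + sin(3)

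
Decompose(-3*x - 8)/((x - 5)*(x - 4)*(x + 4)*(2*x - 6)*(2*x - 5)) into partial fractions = 124/(195*(2*x - 5)) + 1/(3276*(x + 4)) - 17/(28*(x - 3)) + 5/(12*(x - 4)) - 23/(180*(x - 5))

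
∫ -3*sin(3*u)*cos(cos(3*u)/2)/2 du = sin(cos(3*u)/2) + C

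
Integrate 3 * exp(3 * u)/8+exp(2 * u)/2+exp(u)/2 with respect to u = (exp(2*u) + 2*exp(u) + 4)*exp(u)/8 + C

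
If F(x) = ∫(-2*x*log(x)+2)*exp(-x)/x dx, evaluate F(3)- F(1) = 2*exp(-3)*log(3)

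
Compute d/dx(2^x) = 2^x*log(2)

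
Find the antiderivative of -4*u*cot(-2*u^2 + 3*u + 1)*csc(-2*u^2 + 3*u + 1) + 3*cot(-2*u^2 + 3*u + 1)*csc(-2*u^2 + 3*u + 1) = -csc(-2*u^2 + 3*u + 1) + C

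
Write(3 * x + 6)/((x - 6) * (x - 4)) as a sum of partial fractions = -9/(x - 4) + 12/(x - 6)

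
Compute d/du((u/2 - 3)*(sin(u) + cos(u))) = -u*sin(u)/2 + u*cos(u)/2 + 7*sin(u)/2 - 5*cos(u)/2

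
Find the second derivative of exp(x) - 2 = exp(x)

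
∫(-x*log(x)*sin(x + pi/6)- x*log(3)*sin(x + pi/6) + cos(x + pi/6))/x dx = log(3*x)*cos(x + pi/6) + C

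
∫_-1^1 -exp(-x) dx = -E + exp(-1)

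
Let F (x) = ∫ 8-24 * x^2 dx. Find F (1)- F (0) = 0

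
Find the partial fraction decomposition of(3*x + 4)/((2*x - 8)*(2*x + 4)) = 1/(12*(x + 2)) + 2/(3*(x - 4))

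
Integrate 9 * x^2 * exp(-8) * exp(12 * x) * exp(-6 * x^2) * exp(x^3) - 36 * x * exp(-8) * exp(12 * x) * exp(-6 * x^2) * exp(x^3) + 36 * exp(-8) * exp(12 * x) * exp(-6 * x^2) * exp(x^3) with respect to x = 3*exp((x - 2)^3) + C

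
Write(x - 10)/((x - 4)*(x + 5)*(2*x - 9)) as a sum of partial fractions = -22/(19*(2*x - 9)) - 5/(57*(x + 5)) + 2/(3*(x - 4))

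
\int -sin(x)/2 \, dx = cos(x)/2 + C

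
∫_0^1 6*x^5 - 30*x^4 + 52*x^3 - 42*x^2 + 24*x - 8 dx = -2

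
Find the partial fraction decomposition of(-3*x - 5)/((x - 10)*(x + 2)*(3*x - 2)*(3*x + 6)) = 9/(256*(3*x - 2)) - 61/(6912*(x + 2)) + 1/(288*(x + 2)^2) - 5/(1728*(x - 10))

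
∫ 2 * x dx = x^2 + C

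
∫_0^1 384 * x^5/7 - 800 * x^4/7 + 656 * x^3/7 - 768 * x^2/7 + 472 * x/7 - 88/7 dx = -40/7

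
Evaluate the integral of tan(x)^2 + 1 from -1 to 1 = 2*tan(1)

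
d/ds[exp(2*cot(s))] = -2*exp(2/tan(s))/sin(s)^2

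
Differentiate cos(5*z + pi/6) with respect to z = -5*sin(5*z + pi/6)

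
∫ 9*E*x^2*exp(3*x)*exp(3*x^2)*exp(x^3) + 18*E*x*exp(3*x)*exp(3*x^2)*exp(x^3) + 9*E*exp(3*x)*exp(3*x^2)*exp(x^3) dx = 3*exp((x + 1)^3) + C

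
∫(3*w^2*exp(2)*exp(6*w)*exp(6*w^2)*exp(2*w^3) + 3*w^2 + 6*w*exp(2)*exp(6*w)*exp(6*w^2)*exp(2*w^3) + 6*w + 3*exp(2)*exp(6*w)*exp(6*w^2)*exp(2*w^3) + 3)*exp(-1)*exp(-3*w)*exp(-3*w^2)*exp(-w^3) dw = 2*sinh((w + 1)^3) + C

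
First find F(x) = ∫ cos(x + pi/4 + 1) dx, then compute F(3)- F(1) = sin(pi/4 + 4) - sin(pi/4 + 2)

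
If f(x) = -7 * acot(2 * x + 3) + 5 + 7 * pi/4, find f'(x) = 7/(2*x^2 + 6*x + 5)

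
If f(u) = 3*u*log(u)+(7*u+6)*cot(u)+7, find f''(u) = (14*u^2*cos(u)/sin(u)^3 - 14*u/sin(u)^2 + 12*u*cos(u)/sin(u)^3 + 3)/u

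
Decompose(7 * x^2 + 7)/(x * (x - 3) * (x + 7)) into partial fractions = 5/(x + 7) + 7/(3*(x - 3)) - 1/(3*x)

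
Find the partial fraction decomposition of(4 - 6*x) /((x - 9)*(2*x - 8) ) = 2/(x - 4) - 5/(x - 9)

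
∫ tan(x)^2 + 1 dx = tan(x) + C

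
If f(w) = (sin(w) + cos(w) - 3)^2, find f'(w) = 2*cos(2*w) - 6*sqrt(2)*cos(w + pi/4)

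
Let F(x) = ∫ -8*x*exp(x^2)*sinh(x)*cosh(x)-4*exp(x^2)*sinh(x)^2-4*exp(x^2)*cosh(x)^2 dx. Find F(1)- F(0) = -2*E*sinh(2)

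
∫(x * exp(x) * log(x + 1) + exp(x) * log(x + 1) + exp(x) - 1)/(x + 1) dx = (exp(x) - 1)*log(x + 1) + C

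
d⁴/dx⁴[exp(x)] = exp(x)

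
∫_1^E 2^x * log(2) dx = -2 + 2^E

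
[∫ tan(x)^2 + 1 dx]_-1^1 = 2*tan(1)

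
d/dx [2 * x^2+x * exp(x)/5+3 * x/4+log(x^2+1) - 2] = (4*x^3*exp(x) + 80*x^3 + 4*x^2*exp(x) + 15*x^2 + 4*x*exp(x) + 120*x + 4*exp(x) + 15)/(20*x^2 + 20)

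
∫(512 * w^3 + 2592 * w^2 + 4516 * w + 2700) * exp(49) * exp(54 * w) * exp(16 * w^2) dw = (-10*w + 16*(w + 2)^2 - 15)*exp(-10*w + 16*(w + 2)^2 - 15) + C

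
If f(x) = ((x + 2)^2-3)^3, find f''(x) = 30*x^4 + 240*x^3 + 612*x^2 + 528*x + 102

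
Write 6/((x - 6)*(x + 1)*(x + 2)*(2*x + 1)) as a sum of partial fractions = -16/(13*(2*x + 1)) - 1/(4*(x + 2)) + 6/(7*(x + 1)) + 3/(364*(x - 6))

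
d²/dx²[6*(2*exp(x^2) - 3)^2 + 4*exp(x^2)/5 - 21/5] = 384*x^2*exp(2*x^2) - 1424*x^2*exp(x^2)/5 + 96*exp(2*x^2) - 712*exp(x^2)/5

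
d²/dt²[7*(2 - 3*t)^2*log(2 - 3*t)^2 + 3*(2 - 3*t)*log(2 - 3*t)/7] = (2646*t*log(2 - 3*t)^2 + 7938*t*log(2 - 3*t) + 2646*t - 1764*log(2 - 3*t)^2 - 5292*log(2 - 3*t) - 1791)/(21*t - 14)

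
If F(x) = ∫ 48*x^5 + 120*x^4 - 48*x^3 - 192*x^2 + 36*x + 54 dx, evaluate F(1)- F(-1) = 28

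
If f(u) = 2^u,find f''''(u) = 2^u*log(2)^4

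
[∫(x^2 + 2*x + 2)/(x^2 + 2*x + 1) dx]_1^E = -1/2 - 1/(1 + E) + E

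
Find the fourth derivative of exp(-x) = exp(-x)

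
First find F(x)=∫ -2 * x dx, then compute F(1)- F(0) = -1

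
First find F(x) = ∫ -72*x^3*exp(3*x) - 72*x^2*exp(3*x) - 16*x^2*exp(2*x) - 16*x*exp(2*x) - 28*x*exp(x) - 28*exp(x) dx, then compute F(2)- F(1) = -192*exp(6) - 32*exp(4) - 48*exp(2) + 28*E + 24*exp(3)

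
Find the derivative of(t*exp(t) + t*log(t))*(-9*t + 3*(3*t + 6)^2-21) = 27*t^3*exp(t) + 180*t^2*exp(t) + 81*t^2*log(t) + 27*t^2 + 285*t*exp(t) + 198*t*log(t) + 99*t + 87*exp(t) + 87*log(t) + 87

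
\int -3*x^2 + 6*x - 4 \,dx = -x^3 + 3*x^2 - 4*x + C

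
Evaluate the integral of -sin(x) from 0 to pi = -2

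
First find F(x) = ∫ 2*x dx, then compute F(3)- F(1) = 8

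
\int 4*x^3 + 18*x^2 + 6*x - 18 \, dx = x^4 + 6*x^3 + 3*x^2 - 18*x + C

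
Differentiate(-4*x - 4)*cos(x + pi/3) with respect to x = 4*x*sin(x + pi/3) + 4*sqrt(2)*sin(x + pi/12)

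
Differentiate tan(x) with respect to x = cos(x)^(-2)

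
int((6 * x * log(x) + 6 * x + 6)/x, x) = 6*(x + 1)*log(x) + C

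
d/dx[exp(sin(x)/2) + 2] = exp(sin(x)/2)*cos(x)/2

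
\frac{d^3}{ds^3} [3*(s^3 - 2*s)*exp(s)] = 3*s^3*exp(s) + 27*s^2*exp(s) + 48*s*exp(s)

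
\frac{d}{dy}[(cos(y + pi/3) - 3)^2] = 6*sin(y + pi/3) - cos(2*y + pi/6)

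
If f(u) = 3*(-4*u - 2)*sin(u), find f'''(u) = 12*u*cos(u) + 36*sin(u) + 6*cos(u)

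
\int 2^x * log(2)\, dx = 2^x + C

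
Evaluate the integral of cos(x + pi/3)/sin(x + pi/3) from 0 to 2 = log(sin(pi/3 + 2)) - log(3)/2 + log(2)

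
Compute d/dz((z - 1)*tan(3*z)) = 3*z/cos(3*z)^2 + tan(3*z) - 3/cos(3*z)^2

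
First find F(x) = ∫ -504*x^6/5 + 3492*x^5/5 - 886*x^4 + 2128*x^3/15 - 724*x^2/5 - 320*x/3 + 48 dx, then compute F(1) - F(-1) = -5756/15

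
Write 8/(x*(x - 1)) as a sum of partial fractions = 8/(x - 1) - 8/x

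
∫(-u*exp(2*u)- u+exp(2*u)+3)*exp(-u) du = -2*(u - 2)*sinh(u) + C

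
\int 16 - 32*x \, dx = -16*x^2 + 16*x + C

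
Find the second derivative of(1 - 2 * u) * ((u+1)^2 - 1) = -12*u - 6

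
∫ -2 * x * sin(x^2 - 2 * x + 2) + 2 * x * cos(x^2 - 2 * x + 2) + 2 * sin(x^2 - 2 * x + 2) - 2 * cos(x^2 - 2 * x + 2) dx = sin((x - 1)^2 + 1) + cos((x - 1)^2 + 1) + C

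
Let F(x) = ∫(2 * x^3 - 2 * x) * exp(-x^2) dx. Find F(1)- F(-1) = 0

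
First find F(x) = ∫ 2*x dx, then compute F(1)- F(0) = 1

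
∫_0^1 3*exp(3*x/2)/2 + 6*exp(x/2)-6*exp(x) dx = (-2 + exp(1/2))^3 + 1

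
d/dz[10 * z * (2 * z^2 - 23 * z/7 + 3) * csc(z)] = 10*(-2*z^3*cos(z)/sin(z) + 6*z^2 + 23*z^2*cos(z)/(7*sin(z)) - 46*z/7 - 3*z*cos(z)/sin(z) + 3)/sin(z)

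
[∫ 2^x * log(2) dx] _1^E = -2 + 2^E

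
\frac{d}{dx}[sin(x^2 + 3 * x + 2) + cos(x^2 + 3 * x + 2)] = -2*x*sin(x^2 + 3*x + 2) + 2*x*cos(x^2 + 3*x + 2) - 3*sin(x^2 + 3*x + 2) + 3*cos(x^2 + 3*x + 2)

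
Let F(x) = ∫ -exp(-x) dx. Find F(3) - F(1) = -exp(-1) + exp(-3)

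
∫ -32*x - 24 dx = -16*x^2 - 24*x + C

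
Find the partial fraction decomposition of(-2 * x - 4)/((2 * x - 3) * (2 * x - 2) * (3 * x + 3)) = -14/(15*(2*x - 3)) - 1/(30*(x + 1)) + 1/(2*(x - 1))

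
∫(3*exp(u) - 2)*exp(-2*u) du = (1 - 3*exp(u))*exp(-2*u) + C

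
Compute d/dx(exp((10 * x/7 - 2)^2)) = 200*x*exp(100*x^2/49 - 40*x/7 + 4)/49 - 40*exp(100*x^2/49 - 40*x/7 + 4)/7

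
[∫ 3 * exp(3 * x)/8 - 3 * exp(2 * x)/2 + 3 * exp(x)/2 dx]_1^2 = -(-1 + E/2)^3 + (-1 + exp(2)/2)^3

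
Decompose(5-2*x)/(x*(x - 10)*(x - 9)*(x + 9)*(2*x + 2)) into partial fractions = 23/(49248*(x + 9)) - 7/(1760*(x + 1)) + 13/(3240*(x - 9)) - 3/(836*(x - 10)) + 1/(324*x)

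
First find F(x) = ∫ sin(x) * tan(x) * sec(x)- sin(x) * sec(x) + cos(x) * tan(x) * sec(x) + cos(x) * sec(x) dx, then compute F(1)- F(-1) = 2*tan(1)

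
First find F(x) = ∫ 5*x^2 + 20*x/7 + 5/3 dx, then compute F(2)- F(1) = 370/21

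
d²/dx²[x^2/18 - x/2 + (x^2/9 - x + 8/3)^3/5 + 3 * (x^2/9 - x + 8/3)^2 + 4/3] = 2*x^4/243 - 4*x^3/27 + 40*x^2/27 - 22*x/3 + 373/27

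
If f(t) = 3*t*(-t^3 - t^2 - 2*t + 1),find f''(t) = -36*t^2 - 18*t - 12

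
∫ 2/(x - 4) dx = 2*log(4 - x) + C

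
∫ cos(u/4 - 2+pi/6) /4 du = sin(u/4 - 2 + pi/6) + C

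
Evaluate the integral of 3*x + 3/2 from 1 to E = -3 + 3*E/2 + 3*exp(2)/2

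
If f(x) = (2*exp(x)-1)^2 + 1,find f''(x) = 16*exp(2*x) - 4*exp(x)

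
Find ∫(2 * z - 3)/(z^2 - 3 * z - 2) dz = log(-z^2 + 3*z + 2) + C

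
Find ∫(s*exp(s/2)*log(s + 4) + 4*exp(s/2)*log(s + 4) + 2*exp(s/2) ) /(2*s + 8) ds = exp(s/2)*log(s + 4) + C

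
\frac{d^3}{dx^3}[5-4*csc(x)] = 4*(-1 + 6/sin(x)^2)*cos(x)/sin(x)^2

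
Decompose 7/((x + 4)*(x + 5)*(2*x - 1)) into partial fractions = 28/(99*(2*x - 1)) + 7/(11*(x + 5)) - 7/(9*(x + 4))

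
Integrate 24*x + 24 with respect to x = 12*x^2 + 24*x + C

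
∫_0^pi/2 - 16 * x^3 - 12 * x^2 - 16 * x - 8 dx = (-2*pi - 4)*(pi + pi^3/8)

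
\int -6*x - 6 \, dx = -3*x^2 - 6*x + C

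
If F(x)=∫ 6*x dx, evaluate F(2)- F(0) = 12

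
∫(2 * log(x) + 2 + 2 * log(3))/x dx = (log(3*x) + 1)^2 + C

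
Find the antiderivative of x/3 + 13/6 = x^2/6 + 13*x/6 + C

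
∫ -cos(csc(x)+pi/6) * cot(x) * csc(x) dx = sin(csc(x) + pi/6) + C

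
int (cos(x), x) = sin(x) + C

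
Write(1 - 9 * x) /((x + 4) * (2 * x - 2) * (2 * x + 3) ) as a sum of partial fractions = -29/(25*(2*x + 3)) + 37/(50*(x + 4)) - 4/(25*(x - 1))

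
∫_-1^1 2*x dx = 0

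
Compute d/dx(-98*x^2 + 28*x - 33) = 28 - 196*x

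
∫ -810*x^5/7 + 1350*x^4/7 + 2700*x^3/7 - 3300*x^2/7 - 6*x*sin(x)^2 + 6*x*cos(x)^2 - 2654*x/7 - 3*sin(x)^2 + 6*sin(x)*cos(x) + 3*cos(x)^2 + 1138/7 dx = -135*x^6/7 + 270*x^5/7 + 675*x^4/7 - 1100*x^3/7 - 1327*x^2/7 + 3*x*sin(2*x) + 1138*x/7 + 3*sin(2*x)/2 + C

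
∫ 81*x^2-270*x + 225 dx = 27*x^3 - 135*x^2 + 225*x + C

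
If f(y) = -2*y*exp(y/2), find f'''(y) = -y*exp(y/2)/4 - 3*exp(y/2)/2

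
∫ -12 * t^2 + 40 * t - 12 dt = -4*t^3 + 20*t^2 - 12*t + C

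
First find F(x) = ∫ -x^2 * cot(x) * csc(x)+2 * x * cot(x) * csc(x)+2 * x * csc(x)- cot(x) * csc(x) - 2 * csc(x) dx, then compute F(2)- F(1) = csc(2)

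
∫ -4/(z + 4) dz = -4*log(z + 4) + C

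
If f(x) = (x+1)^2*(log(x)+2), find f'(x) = (2*x^2*log(x) + 5*x^2 + 2*x*log(x) + 6*x + 1)/x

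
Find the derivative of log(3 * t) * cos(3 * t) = (-3*t*log(t)*sin(3*t) - 3*t*log(3)*sin(3*t) + cos(3*t))/t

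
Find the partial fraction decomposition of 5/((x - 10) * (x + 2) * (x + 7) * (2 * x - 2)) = -1/(272*(x + 7)) + 1/(72*(x + 2)) - 5/(432*(x - 1)) + 5/(3672*(x - 10))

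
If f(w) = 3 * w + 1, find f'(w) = 3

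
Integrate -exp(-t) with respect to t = exp(-t) + C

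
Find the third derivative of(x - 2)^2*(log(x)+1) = (2*x^2 + 4*x + 8)/x^3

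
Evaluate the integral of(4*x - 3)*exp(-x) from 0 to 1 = 1 - 5*exp(-1)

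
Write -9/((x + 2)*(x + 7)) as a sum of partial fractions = 9/(5*(x + 7)) - 9/(5*(x + 2))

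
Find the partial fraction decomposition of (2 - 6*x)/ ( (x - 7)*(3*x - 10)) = 54/(11*(3*x - 10)) - 40/(11*(x - 7))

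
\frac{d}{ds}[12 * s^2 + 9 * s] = 24*s + 9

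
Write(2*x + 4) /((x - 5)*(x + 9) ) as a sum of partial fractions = 1/(x + 9) + 1/(x - 5)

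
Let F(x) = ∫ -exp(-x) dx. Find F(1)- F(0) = -1 + exp(-1)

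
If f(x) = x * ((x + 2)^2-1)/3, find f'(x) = x^2 + 8*x/3 + 1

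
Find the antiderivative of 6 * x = 3*x^2 + C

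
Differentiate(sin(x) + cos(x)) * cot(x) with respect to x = -sqrt(2)*sin(x + pi/4) - cos(x)/sin(x)^2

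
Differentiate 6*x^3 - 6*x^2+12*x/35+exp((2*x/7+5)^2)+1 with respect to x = 18*x^2 + 8*x*exp(4*x^2/49 + 20*x/7 + 25)/49 - 12*x + 20*exp(4*x^2/49 + 20*x/7 + 25)/7 + 12/35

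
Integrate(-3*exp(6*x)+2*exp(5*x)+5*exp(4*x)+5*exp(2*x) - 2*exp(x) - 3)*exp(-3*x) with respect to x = 10*sinh(x) - 2*sinh(3*x) + 2*cosh(2*x) + C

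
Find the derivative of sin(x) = cos(x)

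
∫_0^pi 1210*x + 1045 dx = -405 + 55*pi + 5*(9 + 11*pi)^2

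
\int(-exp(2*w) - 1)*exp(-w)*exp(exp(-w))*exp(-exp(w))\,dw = exp(-2*sinh(w)) + C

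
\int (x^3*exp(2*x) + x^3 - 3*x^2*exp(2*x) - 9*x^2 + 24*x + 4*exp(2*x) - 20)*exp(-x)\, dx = 2*(x - 2)^3*sinh(x) + C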